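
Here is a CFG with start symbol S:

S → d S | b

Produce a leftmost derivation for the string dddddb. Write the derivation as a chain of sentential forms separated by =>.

S => dS   [S → d S]
dS => ddS   [S → d S]
ddS => dddS   [S → d S]
dddS => ddddS   [S → d S]
ddddS => dddddS   [S → d S]
dddddS => dddddb   [S → b]

S=>dS=>ddS=>dddS=>ddddS=>dddddS=>dddddb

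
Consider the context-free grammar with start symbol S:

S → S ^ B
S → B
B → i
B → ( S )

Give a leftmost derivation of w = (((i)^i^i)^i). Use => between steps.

S=>B=>(S)=>(S^B)=>(B^B)=>((S)^B)=>((S^B)^B)=>((S^B^B)^B)=>((B^B^B)^B)=>(((S)^B^B)^B)=>(((B)^B^B)^B)=>(((i)^B^B)^B)=>(((i)^i^B)^B)=>(((i)^i^i)^B)=>(((i)^i^i)^i)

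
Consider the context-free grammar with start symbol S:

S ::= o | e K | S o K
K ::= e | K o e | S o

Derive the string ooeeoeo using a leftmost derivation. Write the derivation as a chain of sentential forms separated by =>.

S => SoK => ooK => ooSo => ooeKo => ooeKoeo => ooeeoeo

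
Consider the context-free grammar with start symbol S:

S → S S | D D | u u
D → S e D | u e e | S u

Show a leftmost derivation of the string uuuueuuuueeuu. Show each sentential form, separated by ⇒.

S ⇒ SS ⇒ uuS ⇒ uuSS ⇒ uuDDS ⇒ uuSeDDS ⇒ uuuueDDS ⇒ uuuueSuDS ⇒ uuuueuuuDS ⇒ uuuueuuuueeS ⇒ uuuueuuuueeuu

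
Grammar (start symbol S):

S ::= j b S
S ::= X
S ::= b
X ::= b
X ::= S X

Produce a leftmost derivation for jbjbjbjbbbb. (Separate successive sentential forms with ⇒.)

S ⇒ jbS   [S ::= j b S]
jbS ⇒ jbjbS   [S ::= j b S]
jbjbS ⇒ jbjbjbS   [S ::= j b S]
jbjbjbS ⇒ jbjbjbX   [S ::= X]
jbjbjbX ⇒ jbjbjbSX   [X ::= S X]
jbjbjbSX ⇒ jbjbjbXX   [S ::= X]
jbjbjbXX ⇒ jbjbjbSXX   [X ::= S X]
jbjbjbSXX ⇒ jbjbjbjbSXX   [S ::= j b S]
jbjbjbjbSXX ⇒ jbjbjbjbXXX   [S ::= X]
jbjbjbjbXXX ⇒ jbjbjbjbbXX   [X ::= b]
jbjbjbjbbXX ⇒ jbjbjbjbbbX   [X ::= b]
jbjbjbjbbbX ⇒ jbjbjbjbbbb   [X ::= b]

S⇒jbS⇒jbjbS⇒jbjbjbS⇒jbjbjbX⇒jbjbjbSX⇒jbjbjbXX⇒jbjbjbSXX⇒jbjbjbjbSXX⇒jbjbjbjbXXX⇒jbjbjbjbbXX⇒jbjbjbjbbbX⇒jbjbjbjbbbb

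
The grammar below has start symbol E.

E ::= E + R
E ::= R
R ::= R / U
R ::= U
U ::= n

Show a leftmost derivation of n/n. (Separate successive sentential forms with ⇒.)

E ⇒ R ⇒ R/U ⇒ U/U ⇒ n/U ⇒ n/n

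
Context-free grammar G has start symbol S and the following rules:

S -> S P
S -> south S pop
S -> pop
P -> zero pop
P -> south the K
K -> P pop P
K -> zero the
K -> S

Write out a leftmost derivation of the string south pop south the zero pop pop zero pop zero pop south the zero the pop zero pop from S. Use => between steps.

S => S P => south S pop P => south S P pop P => south S P P pop P => south S P P P pop P => south pop P P P pop P => south pop south the K P P pop P => south pop south the P pop P P P pop P => south pop south the zero pop pop P P P pop P => south pop south the zero pop pop zero pop P P pop P => south pop south the zero pop pop zero pop zero pop P pop P => south pop south the zero pop pop zero pop zero pop south the K pop P => south pop south the zero pop pop zero pop zero pop south the zero the pop P => south pop south the zero pop pop zero pop zero pop south the zero the pop zero pop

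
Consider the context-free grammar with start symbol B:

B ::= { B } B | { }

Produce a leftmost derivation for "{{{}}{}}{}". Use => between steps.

B => {B}B => {{B}B}B => {{{}}B}B => {{{}}{}}B => {{{}}{}}{}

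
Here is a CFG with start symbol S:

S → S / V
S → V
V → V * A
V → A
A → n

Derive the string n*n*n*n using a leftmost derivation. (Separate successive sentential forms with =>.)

S=>V=>V*A=>V*A*A=>V*A*A*A=>A*A*A*A=>n*A*A*A=>n*n*A*A=>n*n*n*A=>n*n*n*n

S => V   [S → V]
V => V*A   [V → V * A]
V*A => V*A*A   [V → V * A]
V*A*A => V*A*A*A   [V → V * A]
V*A*A*A => A*A*A*A   [V → A]
A*A*A*A => n*A*A*A   [A → n]
n*A*A*A => n*n*A*A   [A → n]
n*n*A*A => n*n*n*A   [A → n]
n*n*n*A => n*n*n*n   [A → n]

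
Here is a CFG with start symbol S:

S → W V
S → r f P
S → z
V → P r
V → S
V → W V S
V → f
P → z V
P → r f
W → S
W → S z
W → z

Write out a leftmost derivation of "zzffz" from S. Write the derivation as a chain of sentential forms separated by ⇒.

S ⇒ WV ⇒ zV ⇒ zWVS ⇒ zSVS ⇒ zWVVS ⇒ zzVVS ⇒ zzfVS ⇒ zzffS ⇒ zzffz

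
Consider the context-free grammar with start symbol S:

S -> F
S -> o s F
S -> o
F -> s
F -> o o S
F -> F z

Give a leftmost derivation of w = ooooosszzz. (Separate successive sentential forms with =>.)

S => F => ooS => ooF => ooFz => ooooSz => ooooosFz => ooooosFzz => ooooosFzzz => ooooosszzz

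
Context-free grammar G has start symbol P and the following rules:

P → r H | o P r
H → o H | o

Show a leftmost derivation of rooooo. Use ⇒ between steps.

P⇒rH⇒roH⇒rooH⇒roooH⇒rooooH⇒rooooo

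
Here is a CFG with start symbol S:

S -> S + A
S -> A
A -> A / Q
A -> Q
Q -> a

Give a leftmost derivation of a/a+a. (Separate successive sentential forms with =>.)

S => S+A => A+A => A/Q+A => Q/Q+A => a/Q+A => a/a+A => a/a+Q => a/a+a

S => S+A   [S -> S + A]
S+A => A+A   [S -> A]
A+A => A/Q+A   [A -> A / Q]
A/Q+A => Q/Q+A   [A -> Q]
Q/Q+A => a/Q+A   [Q -> a]
a/Q+A => a/a+A   [Q -> a]
a/a+A => a/a+Q   [A -> Q]
a/a+Q => a/a+a   [Q -> a]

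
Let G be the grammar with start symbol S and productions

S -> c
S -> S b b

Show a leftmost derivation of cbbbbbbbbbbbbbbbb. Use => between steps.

S=>Sbb=>Sbbbb=>Sbbbbbb=>Sbbbbbbbb=>Sbbbbbbbbbb=>Sbbbbbbbbbbbb=>Sbbbbbbbbbbbbbb=>Sbbbbbbbbbbbbbbbb=>cbbbbbbbbbbbbbbbb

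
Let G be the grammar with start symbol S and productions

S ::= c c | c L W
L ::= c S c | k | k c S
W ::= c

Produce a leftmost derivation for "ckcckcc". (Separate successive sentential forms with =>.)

S=>cLW=>ckcSW=>ckccLWW=>ckcckWW=>ckcckcW=>ckcckcc

S => cLW   [S ::= c L W]
cLW => ckcSW   [L ::= k c S]
ckcSW => ckccLWW   [S ::= c L W]
ckccLWW => ckcckWW   [L ::= k]
ckcckWW => ckcckcW   [W ::= c]
ckcckcW => ckcckcc   [W ::= c]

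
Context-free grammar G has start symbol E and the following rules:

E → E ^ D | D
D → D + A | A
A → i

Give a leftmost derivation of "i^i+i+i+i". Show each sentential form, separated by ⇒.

E ⇒ E^D   [E → E ^ D]
E^D ⇒ D^D   [E → D]
D^D ⇒ A^D   [D → A]
A^D ⇒ i^D   [A → i]
i^D ⇒ i^D+A   [D → D + A]
i^D+A ⇒ i^D+A+A   [D → D + A]
i^D+A+A ⇒ i^D+A+A+A   [D → D + A]
i^D+A+A+A ⇒ i^A+A+A+A   [D → A]
i^A+A+A+A ⇒ i^i+A+A+A   [A → i]
i^i+A+A+A ⇒ i^i+i+A+A   [A → i]
i^i+i+A+A ⇒ i^i+i+i+A   [A → i]
i^i+i+i+A ⇒ i^i+i+i+i   [A → i]

E ⇒ E^D ⇒ D^D ⇒ A^D ⇒ i^D ⇒ i^D+A ⇒ i^D+A+A ⇒ i^D+A+A+A ⇒ i^A+A+A+A ⇒ i^i+A+A+A ⇒ i^i+i+A+A ⇒ i^i+i+i+A ⇒ i^i+i+i+i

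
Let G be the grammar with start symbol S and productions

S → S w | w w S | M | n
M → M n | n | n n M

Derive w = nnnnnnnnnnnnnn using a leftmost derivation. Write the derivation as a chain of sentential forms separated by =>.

S => M => nnM => nnMn => nnnnMn => nnnnnnMn => nnnnnnnnMn => nnnnnnnnnnMn => nnnnnnnnnnnnMn => nnnnnnnnnnnnnn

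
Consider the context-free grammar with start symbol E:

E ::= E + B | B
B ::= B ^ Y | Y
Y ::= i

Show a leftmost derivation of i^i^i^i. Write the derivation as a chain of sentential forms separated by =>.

E => B => B^Y => B^Y^Y => B^Y^Y^Y => Y^Y^Y^Y => i^Y^Y^Y => i^i^Y^Y => i^i^i^Y => i^i^i^i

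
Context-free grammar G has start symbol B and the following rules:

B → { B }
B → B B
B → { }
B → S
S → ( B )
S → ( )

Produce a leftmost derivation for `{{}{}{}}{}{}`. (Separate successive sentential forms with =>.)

B => BB => BBB => {B}BB => {BB}BB => {BBB}BB => {{}BB}BB => {{}{}B}BB => {{}{}{}}BB => {{}{}{}}{}B => {{}{}{}}{}{}

B => BB   [B → B B]
BB => BBB   [B → B B]
BBB => {B}BB   [B → { B }]
{B}BB => {BB}BB   [B → B B]
{BB}BB => {BBB}BB   [B → B B]
{BBB}BB => {{}BB}BB   [B → { }]
{{}BB}BB => {{}{}B}BB   [B → { }]
{{}{}B}BB => {{}{}{}}BB   [B → { }]
{{}{}{}}BB => {{}{}{}}{}B   [B → { }]
{{}{}{}}{}B => {{}{}{}}{}{}   [B → { }]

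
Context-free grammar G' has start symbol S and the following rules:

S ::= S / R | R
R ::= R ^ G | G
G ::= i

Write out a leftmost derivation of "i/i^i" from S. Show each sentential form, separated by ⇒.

S ⇒ S/R   [S ::= S / R]
S/R ⇒ R/R   [S ::= R]
R/R ⇒ G/R   [R ::= G]
G/R ⇒ i/R   [G ::= i]
i/R ⇒ i/R^G   [R ::= R ^ G]
i/R^G ⇒ i/G^G   [R ::= G]
i/G^G ⇒ i/i^G   [G ::= i]
i/i^G ⇒ i/i^i   [G ::= i]

S⇒S/R⇒R/R⇒G/R⇒i/R⇒i/R^G⇒i/G^G⇒i/i^G⇒i/i^i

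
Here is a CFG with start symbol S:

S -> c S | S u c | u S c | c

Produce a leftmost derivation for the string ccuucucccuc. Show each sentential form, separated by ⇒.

S ⇒ Suc ⇒ cSuc ⇒ ccSuc ⇒ ccuScuc ⇒ ccuuSccuc ⇒ ccuuSucccuc ⇒ ccuucucccuc

S ⇒ Suc   [S -> S u c]
Suc ⇒ cSuc   [S -> c S]
cSuc ⇒ ccSuc   [S -> c S]
ccSuc ⇒ ccuScuc   [S -> u S c]
ccuScuc ⇒ ccuuSccuc   [S -> u S c]
ccuuSccuc ⇒ ccuuSucccuc   [S -> S u c]
ccuuSucccuc ⇒ ccuucucccuc   [S -> c]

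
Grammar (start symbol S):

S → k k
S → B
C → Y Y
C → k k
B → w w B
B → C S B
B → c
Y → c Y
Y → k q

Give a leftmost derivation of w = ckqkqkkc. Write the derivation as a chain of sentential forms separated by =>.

S=>B=>CSB=>YYSB=>cYYSB=>ckqYSB=>ckqkqSB=>ckqkqkkB=>ckqkqkkc

S => B   [S → B]
B => CSB   [B → C S B]
CSB => YYSB   [C → Y Y]
YYSB => cYYSB   [Y → c Y]
cYYSB => ckqYSB   [Y → k q]
ckqYSB => ckqkqSB   [Y → k q]
ckqkqSB => ckqkqkkB   [S → k k]
ckqkqkkB => ckqkqkkc   [B → c]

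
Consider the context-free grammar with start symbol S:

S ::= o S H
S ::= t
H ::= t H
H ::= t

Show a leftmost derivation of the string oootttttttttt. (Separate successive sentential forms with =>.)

S=>oSH=>ooSHH=>oooSHHH=>oootHHH=>ooottHH=>oootttHH=>ooottttH=>oootttttH=>ooottttttH=>oootttttttH=>ooottttttttH=>oootttttttttH=>oootttttttttt

S => oSH   [S ::= o S H]
oSH => ooSHH   [S ::= o S H]
ooSHH => oooSHHH   [S ::= o S H]
oooSHHH => oootHHH   [S ::= t]
oootHHH => ooottHH   [H ::= t]
ooottHH => oootttHH   [H ::= t H]
oootttHH => ooottttH   [H ::= t]
ooottttH => oootttttH   [H ::= t H]
oootttttH => ooottttttH   [H ::= t H]
ooottttttH => oootttttttH   [H ::= t H]
oootttttttH => ooottttttttH   [H ::= t H]
ooottttttttH => oootttttttttH   [H ::= t H]
oootttttttttH => oootttttttttt   [H ::= t]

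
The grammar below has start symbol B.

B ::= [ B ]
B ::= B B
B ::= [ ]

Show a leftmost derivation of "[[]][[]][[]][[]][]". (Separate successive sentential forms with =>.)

B => BB   [B ::= B B]
BB => BBB   [B ::= B B]
BBB => [B]BB   [B ::= [ B ]]
[B]BB => [[]]BB   [B ::= [ ]]
[[]]BB => [[]][B]B   [B ::= [ B ]]
[[]][B]B => [[]][[]]B   [B ::= [ ]]
[[]][[]]B => [[]][[]]BB   [B ::= B B]
[[]][[]]BB => [[]][[]]BBB   [B ::= B B]
[[]][[]]BBB => [[]][[]][B]BB   [B ::= [ B ]]
[[]][[]][B]BB => [[]][[]][[]]BB   [B ::= [ ]]
[[]][[]][[]]BB => [[]][[]][[]][B]B   [B ::= [ B ]]
[[]][[]][[]][B]B => [[]][[]][[]][[]]B   [B ::= [ ]]
[[]][[]][[]][[]]B => [[]][[]][[]][[]][]   [B ::= [ ]]

B=>BB=>BBB=>[B]BB=>[[]]BB=>[[]][B]B=>[[]][[]]B=>[[]][[]]BB=>[[]][[]]BBB=>[[]][[]][B]BB=>[[]][[]][[]]BB=>[[]][[]][[]][B]B=>[[]][[]][[]][[]]B=>[[]][[]][[]][[]][]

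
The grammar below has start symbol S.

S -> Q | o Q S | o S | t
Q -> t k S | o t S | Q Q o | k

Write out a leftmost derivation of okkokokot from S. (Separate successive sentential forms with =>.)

S => oQS => oQQoS => oQQoQoS => oQQoQoQoS => okQoQoQoS => okkoQoQoS => okkokoQoS => okkokokoS => okkokokot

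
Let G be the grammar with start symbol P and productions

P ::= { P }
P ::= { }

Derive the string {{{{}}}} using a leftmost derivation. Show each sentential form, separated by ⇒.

P ⇒ {P} ⇒ {{P}} ⇒ {{{P}}} ⇒ {{{{}}}}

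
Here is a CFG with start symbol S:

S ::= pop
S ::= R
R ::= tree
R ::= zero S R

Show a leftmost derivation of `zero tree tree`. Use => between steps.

S => R   [S ::= R]
R => zero S R   [R ::= zero S R]
zero S R => zero R R   [S ::= R]
zero R R => zero tree R   [R ::= tree]
zero tree R => zero tree tree   [R ::= tree]

S => R => zero S R => zero R R => zero tree R => zero tree tree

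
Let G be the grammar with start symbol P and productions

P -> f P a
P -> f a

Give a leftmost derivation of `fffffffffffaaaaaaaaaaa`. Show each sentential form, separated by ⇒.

P⇒fPa⇒ffPaa⇒fffPaaa⇒ffffPaaaa⇒fffffPaaaaa⇒ffffffPaaaaaa⇒fffffffPaaaaaaa⇒ffffffffPaaaaaaaa⇒fffffffffPaaaaaaaaa⇒ffffffffffPaaaaaaaaaa⇒fffffffffffaaaaaaaaaaa

P ⇒ fPa   [P -> f P a]
fPa ⇒ ffPaa   [P -> f P a]
ffPaa ⇒ fffPaaa   [P -> f P a]
fffPaaa ⇒ ffffPaaaa   [P -> f P a]
ffffPaaaa ⇒ fffffPaaaaa   [P -> f P a]
fffffPaaaaa ⇒ ffffffPaaaaaa   [P -> f P a]
ffffffPaaaaaa ⇒ fffffffPaaaaaaa   [P -> f P a]
fffffffPaaaaaaa ⇒ ffffffffPaaaaaaaa   [P -> f P a]
ffffffffPaaaaaaaa ⇒ fffffffffPaaaaaaaaa   [P -> f P a]
fffffffffPaaaaaaaaa ⇒ ffffffffffPaaaaaaaaaa   [P -> f P a]
ffffffffffPaaaaaaaaaa ⇒ fffffffffffaaaaaaaaaaa   [P -> f a]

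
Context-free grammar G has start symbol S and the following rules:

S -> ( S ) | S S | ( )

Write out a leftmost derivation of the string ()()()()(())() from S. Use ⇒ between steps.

S ⇒ SS ⇒ SSS ⇒ ()SS ⇒ ()()S ⇒ ()()SS ⇒ ()()SSS ⇒ ()()SSSS ⇒ ()()()SSS ⇒ ()()()()SS ⇒ ()()()()(S)S ⇒ ()()()()(())S ⇒ ()()()()(())()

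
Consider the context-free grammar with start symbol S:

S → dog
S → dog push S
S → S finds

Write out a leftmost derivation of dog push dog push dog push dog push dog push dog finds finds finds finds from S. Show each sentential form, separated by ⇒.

S ⇒ S finds ⇒ dog push S finds ⇒ dog push S finds finds ⇒ dog push dog push S finds finds ⇒ dog push dog push dog push S finds finds ⇒ dog push dog push dog push dog push S finds finds ⇒ dog push dog push dog push dog push S finds finds finds ⇒ dog push dog push dog push dog push dog push S finds finds finds ⇒ dog push dog push dog push dog push dog push S finds finds finds finds ⇒ dog push dog push dog push dog push dog push dog finds finds finds finds

S ⇒ S finds   [S → S finds]
S finds ⇒ dog push S finds   [S → dog push S]
dog push S finds ⇒ dog push S finds finds   [S → S finds]
dog push S finds finds ⇒ dog push dog push S finds finds   [S → dog push S]
dog push dog push S finds finds ⇒ dog push dog push dog push S finds finds   [S → dog push S]
dog push dog push dog push S finds finds ⇒ dog push dog push dog push dog push S finds finds   [S → dog push S]
dog push dog push dog push dog push S finds finds ⇒ dog push dog push dog push dog push S finds finds finds   [S → S finds]
dog push dog push dog push dog push S finds finds finds ⇒ dog push dog push dog push dog push dog push S finds finds finds   [S → dog push S]
dog push dog push dog push dog push dog push S finds finds finds ⇒ dog push dog push dog push dog push dog push S finds finds finds finds   [S → S finds]
dog push dog push dog push dog push dog push S finds finds finds finds ⇒ dog push dog push dog push dog push dog push dog finds finds finds finds   [S → dog]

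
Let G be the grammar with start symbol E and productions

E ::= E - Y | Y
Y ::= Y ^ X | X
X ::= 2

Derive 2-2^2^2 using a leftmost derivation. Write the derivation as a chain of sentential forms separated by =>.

E => E-Y => Y-Y => X-Y => 2-Y => 2-Y^X => 2-Y^X^X => 2-X^X^X => 2-2^X^X => 2-2^2^X => 2-2^2^2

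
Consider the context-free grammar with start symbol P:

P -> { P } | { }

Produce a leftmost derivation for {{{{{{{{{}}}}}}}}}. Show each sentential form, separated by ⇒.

P ⇒ {P}   [P -> { P }]
{P} ⇒ {{P}}   [P -> { P }]
{{P}} ⇒ {{{P}}}   [P -> { P }]
{{{P}}} ⇒ {{{{P}}}}   [P -> { P }]
{{{{P}}}} ⇒ {{{{{P}}}}}   [P -> { P }]
{{{{{P}}}}} ⇒ {{{{{{P}}}}}}   [P -> { P }]
{{{{{{P}}}}}} ⇒ {{{{{{{P}}}}}}}   [P -> { P }]
{{{{{{{P}}}}}}} ⇒ {{{{{{{{P}}}}}}}}   [P -> { P }]
{{{{{{{{P}}}}}}}} ⇒ {{{{{{{{{}}}}}}}}}   [P -> { }]

P ⇒ {P} ⇒ {{P}} ⇒ {{{P}}} ⇒ {{{{P}}}} ⇒ {{{{{P}}}}} ⇒ {{{{{{P}}}}}} ⇒ {{{{{{{P}}}}}}} ⇒ {{{{{{{{P}}}}}}}} ⇒ {{{{{{{{{}}}}}}}}}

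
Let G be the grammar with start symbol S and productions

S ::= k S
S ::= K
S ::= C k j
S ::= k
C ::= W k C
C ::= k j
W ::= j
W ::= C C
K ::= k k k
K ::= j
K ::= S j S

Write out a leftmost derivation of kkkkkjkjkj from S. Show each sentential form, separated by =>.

S=>K=>SjS=>kSjS=>kkSjS=>kkkSjS=>kkkkSjS=>kkkkkjS=>kkkkkjCkj=>kkkkkjkjkj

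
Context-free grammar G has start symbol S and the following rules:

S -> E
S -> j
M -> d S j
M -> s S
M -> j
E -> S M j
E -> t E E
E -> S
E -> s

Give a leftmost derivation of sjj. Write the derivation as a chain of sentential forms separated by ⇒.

S⇒E⇒SMj⇒EMj⇒sMj⇒sjj

S ⇒ E   [S -> E]
E ⇒ SMj   [E -> S M j]
SMj ⇒ EMj   [S -> E]
EMj ⇒ sMj   [E -> s]
sMj ⇒ sjj   [M -> j]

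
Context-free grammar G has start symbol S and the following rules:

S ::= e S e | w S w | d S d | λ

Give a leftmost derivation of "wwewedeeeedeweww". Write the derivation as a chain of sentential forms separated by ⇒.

S ⇒ wSw ⇒ wwSww ⇒ wweSeww ⇒ wwewSweww ⇒ wweweSeweww ⇒ wwewedSdeweww ⇒ wwewedeSedeweww ⇒ wwewedeeSeedeweww ⇒ wwewedeeeedeweww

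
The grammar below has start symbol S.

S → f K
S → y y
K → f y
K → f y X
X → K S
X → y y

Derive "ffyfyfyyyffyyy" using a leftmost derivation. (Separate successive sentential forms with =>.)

S => fK   [S → f K]
fK => ffyX   [K → f y X]
ffyX => ffyKS   [X → K S]
ffyKS => ffyfyXS   [K → f y X]
ffyfyXS => ffyfyKSS   [X → K S]
ffyfyKSS => ffyfyfySS   [K → f y]
ffyfyfySS => ffyfyfyyyS   [S → y y]
ffyfyfyyyS => ffyfyfyyyfK   [S → f K]
ffyfyfyyyfK => ffyfyfyyyffyX   [K → f y X]
ffyfyfyyyffyX => ffyfyfyyyffyyy   [X → y y]

S => fK => ffyX => ffyKS => ffyfyXS => ffyfyKSS => ffyfyfySS => ffyfyfyyyS => ffyfyfyyyfK => ffyfyfyyyffyX => ffyfyfyyyffyyy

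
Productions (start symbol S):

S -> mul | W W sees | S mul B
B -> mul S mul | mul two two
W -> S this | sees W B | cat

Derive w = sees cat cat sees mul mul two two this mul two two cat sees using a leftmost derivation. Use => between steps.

S => W W sees => sees W B W sees => sees S this B W sees => sees S mul B this B W sees => sees W W sees mul B this B W sees => sees cat W sees mul B this B W sees => sees cat cat sees mul B this B W sees => sees cat cat sees mul mul two two this B W sees => sees cat cat sees mul mul two two this mul two two W sees => sees cat cat sees mul mul two two this mul two two cat sees

S => W W sees   [S -> W W sees]
W W sees => sees W B W sees   [W -> sees W B]
sees W B W sees => sees S this B W sees   [W -> S this]
sees S this B W sees => sees S mul B this B W sees   [S -> S mul B]
sees S mul B this B W sees => sees W W sees mul B this B W sees   [S -> W W sees]
sees W W sees mul B this B W sees => sees cat W sees mul B this B W sees   [W -> cat]
sees cat W sees mul B this B W sees => sees cat cat sees mul B this B W sees   [W -> cat]
sees cat cat sees mul B this B W sees => sees cat cat sees mul mul two two this B W sees   [B -> mul two two]
sees cat cat sees mul mul two two this B W sees => sees cat cat sees mul mul two two this mul two two W sees   [B -> mul two two]
sees cat cat sees mul mul two two this mul two two W sees => sees cat cat sees mul mul two two this mul two two cat sees   [W -> cat]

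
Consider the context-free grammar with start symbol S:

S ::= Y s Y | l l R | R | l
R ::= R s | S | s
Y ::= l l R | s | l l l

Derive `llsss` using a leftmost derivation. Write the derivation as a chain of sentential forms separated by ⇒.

S⇒llR⇒llRs⇒llRss⇒llsss

S ⇒ llR   [S ::= l l R]
llR ⇒ llRs   [R ::= R s]
llRs ⇒ llRss   [R ::= R s]
llRss ⇒ llsss   [R ::= s]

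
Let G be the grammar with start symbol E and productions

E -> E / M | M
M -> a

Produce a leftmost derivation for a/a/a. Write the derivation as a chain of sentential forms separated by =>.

E => E/M   [E -> E / M]
E/M => E/M/M   [E -> E / M]
E/M/M => M/M/M   [E -> M]
M/M/M => a/M/M   [M -> a]
a/M/M => a/a/M   [M -> a]
a/a/M => a/a/a   [M -> a]

E => E/M => E/M/M => M/M/M => a/M/M => a/a/M => a/a/a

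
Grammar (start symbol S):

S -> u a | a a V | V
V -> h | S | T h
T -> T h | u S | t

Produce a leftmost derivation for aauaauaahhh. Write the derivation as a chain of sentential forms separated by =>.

S => aaV => aaTh => aauSh => aauaaVh => aauaaThh => aauaauShh => aauaauaaVhh => aauaauaahhh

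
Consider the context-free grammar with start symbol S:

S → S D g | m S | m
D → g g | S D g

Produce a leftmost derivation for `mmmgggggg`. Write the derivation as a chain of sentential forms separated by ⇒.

S ⇒ mS   [S → m S]
mS ⇒ mmS   [S → m S]
mmS ⇒ mmSDg   [S → S D g]
mmSDg ⇒ mmSDgDg   [S → S D g]
mmSDgDg ⇒ mmmDgDg   [S → m]
mmmDgDg ⇒ mmmgggDg   [D → g g]
mmmgggDg ⇒ mmmgggggg   [D → g g]

S⇒mS⇒mmS⇒mmSDg⇒mmSDgDg⇒mmmDgDg⇒mmmgggDg⇒mmmgggggg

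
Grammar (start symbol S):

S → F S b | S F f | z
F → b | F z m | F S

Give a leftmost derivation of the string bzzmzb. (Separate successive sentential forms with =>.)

S=>FSb=>FzmSb=>FSzmSb=>bSzmSb=>bzzmSb=>bzzmzb

S => FSb   [S → F S b]
FSb => FzmSb   [F → F z m]
FzmSb => FSzmSb   [F → F S]
FSzmSb => bSzmSb   [F → b]
bSzmSb => bzzmSb   [S → z]
bzzmSb => bzzmzb   [S → z]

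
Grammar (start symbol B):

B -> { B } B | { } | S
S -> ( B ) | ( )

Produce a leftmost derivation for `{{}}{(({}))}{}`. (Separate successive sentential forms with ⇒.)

B ⇒ {B}B ⇒ {{}}B ⇒ {{}}{B}B ⇒ {{}}{S}B ⇒ {{}}{(B)}B ⇒ {{}}{(S)}B ⇒ {{}}{((B))}B ⇒ {{}}{(({}))}B ⇒ {{}}{(({}))}{}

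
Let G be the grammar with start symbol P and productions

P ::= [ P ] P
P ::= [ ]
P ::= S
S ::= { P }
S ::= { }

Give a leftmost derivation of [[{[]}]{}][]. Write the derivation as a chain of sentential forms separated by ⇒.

P ⇒ [P]P   [P ::= [ P ] P]
[P]P ⇒ [[P]P]P   [P ::= [ P ] P]
[[P]P]P ⇒ [[S]P]P   [P ::= S]
[[S]P]P ⇒ [[{P}]P]P   [S ::= { P }]
[[{P}]P]P ⇒ [[{[]}]P]P   [P ::= [ ]]
[[{[]}]P]P ⇒ [[{[]}]S]P   [P ::= S]
[[{[]}]S]P ⇒ [[{[]}]{}]P   [S ::= { }]
[[{[]}]{}]P ⇒ [[{[]}]{}][]   [P ::= [ ]]

P ⇒ [P]P ⇒ [[P]P]P ⇒ [[S]P]P ⇒ [[{P}]P]P ⇒ [[{[]}]P]P ⇒ [[{[]}]S]P ⇒ [[{[]}]{}]P ⇒ [[{[]}]{}][]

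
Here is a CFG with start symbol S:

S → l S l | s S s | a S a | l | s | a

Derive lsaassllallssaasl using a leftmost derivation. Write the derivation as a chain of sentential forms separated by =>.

S => lSl => lsSsl => lsaSasl => lsaaSaasl => lsaasSsaasl => lsaassSssaasl => lsaasslSlssaasl => lsaassllSllssaasl => lsaassllallssaasl

S => lSl   [S → l S l]
lSl => lsSsl   [S → s S s]
lsSsl => lsaSasl   [S → a S a]
lsaSasl => lsaaSaasl   [S → a S a]
lsaaSaasl => lsaasSsaasl   [S → s S s]
lsaasSsaasl => lsaassSssaasl   [S → s S s]
lsaassSssaasl => lsaasslSlssaasl   [S → l S l]
lsaasslSlssaasl => lsaassllSllssaasl   [S → l S l]
lsaassllSllssaasl => lsaassllallssaasl   [S → a]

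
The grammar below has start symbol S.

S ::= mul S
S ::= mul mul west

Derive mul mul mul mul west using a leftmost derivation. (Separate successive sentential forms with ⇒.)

S ⇒ mul S ⇒ mul mul S ⇒ mul mul mul mul west

S ⇒ mul S   [S ::= mul S]
mul S ⇒ mul mul S   [S ::= mul S]
mul mul S ⇒ mul mul mul mul west   [S ::= mul mul west]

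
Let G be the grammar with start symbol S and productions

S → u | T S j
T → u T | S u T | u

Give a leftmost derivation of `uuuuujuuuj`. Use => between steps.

S=>TSj=>uTSj=>uuTSj=>uuSuTSj=>uuTSjuTSj=>uuuTSjuTSj=>uuuuSjuTSj=>uuuuujuTSj=>uuuuujuuSj=>uuuuujuuuj

S => TSj   [S → T S j]
TSj => uTSj   [T → u T]
uTSj => uuTSj   [T → u T]
uuTSj => uuSuTSj   [T → S u T]
uuSuTSj => uuTSjuTSj   [S → T S j]
uuTSjuTSj => uuuTSjuTSj   [T → u T]
uuuTSjuTSj => uuuuSjuTSj   [T → u]
uuuuSjuTSj => uuuuujuTSj   [S → u]
uuuuujuTSj => uuuuujuuSj   [T → u]
uuuuujuuSj => uuuuujuuuj   [S → u]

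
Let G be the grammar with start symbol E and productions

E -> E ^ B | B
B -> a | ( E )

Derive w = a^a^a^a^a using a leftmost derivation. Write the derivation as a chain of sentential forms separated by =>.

E => E^B => E^B^B => E^B^B^B => E^B^B^B^B => B^B^B^B^B => a^B^B^B^B => a^a^B^B^B => a^a^a^B^B => a^a^a^a^B => a^a^a^a^a

E => E^B   [E -> E ^ B]
E^B => E^B^B   [E -> E ^ B]
E^B^B => E^B^B^B   [E -> E ^ B]
E^B^B^B => E^B^B^B^B   [E -> E ^ B]
E^B^B^B^B => B^B^B^B^B   [E -> B]
B^B^B^B^B => a^B^B^B^B   [B -> a]
a^B^B^B^B => a^a^B^B^B   [B -> a]
a^a^B^B^B => a^a^a^B^B   [B -> a]
a^a^a^B^B => a^a^a^a^B   [B -> a]
a^a^a^a^B => a^a^a^a^a   [B -> a]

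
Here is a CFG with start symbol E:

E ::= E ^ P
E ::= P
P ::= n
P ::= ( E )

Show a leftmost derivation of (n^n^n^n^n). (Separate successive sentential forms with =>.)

E=>P=>(E)=>(E^P)=>(E^P^P)=>(E^P^P^P)=>(E^P^P^P^P)=>(P^P^P^P^P)=>(n^P^P^P^P)=>(n^n^P^P^P)=>(n^n^n^P^P)=>(n^n^n^n^P)=>(n^n^n^n^n)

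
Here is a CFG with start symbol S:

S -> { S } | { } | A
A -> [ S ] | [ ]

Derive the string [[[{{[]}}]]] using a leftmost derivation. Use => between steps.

S => A   [S -> A]
A => [S]   [A -> [ S ]]
[S] => [A]   [S -> A]
[A] => [[S]]   [A -> [ S ]]
[[S]] => [[A]]   [S -> A]
[[A]] => [[[S]]]   [A -> [ S ]]
[[[S]]] => [[[{S}]]]   [S -> { S }]
[[[{S}]]] => [[[{{S}}]]]   [S -> { S }]
[[[{{S}}]]] => [[[{{A}}]]]   [S -> A]
[[[{{A}}]]] => [[[{{[]}}]]]   [A -> [ ]]

S=>A=>[S]=>[A]=>[[S]]=>[[A]]=>[[[S]]]=>[[[{S}]]]=>[[[{{S}}]]]=>[[[{{A}}]]]=>[[[{{[]}}]]]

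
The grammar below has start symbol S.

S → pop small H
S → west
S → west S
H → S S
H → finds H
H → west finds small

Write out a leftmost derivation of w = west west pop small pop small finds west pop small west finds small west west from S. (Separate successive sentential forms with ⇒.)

S ⇒ west S ⇒ west west S ⇒ west west pop small H ⇒ west west pop small S S ⇒ west west pop small pop small H S ⇒ west west pop small pop small finds H S ⇒ west west pop small pop small finds S S S ⇒ west west pop small pop small finds west S S S ⇒ west west pop small pop small finds west pop small H S S ⇒ west west pop small pop small finds west pop small west finds small S S ⇒ west west pop small pop small finds west pop small west finds small west S ⇒ west west pop small pop small finds west pop small west finds small west west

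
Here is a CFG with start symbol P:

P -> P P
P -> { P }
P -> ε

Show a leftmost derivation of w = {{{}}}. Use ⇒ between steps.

P ⇒ PP   [P -> P P]
PP ⇒ PPP   [P -> P P]
PPP ⇒ PPPP   [P -> P P]
PPPP ⇒ PPPPP   [P -> P P]
PPPPP ⇒ {P}PPPP   [P -> { P }]
{P}PPPP ⇒ {{P}}PPPP   [P -> { P }]
{{P}}PPPP ⇒ {{{P}}}PPPP   [P -> { P }]
{{{P}}}PPPP ⇒ {{{}}}PPPP   [P -> ε]
{{{}}}PPPP ⇒ {{{}}}PPP   [P -> ε]
{{{}}}PPP ⇒ {{{}}}PP   [P -> ε]
{{{}}}PP ⇒ {{{}}}P   [P -> ε]
{{{}}}P ⇒ {{{}}}   [P -> ε]

P ⇒ PP ⇒ PPP ⇒ PPPP ⇒ PPPPP ⇒ {P}PPPP ⇒ {{P}}PPPP ⇒ {{{P}}}PPPP ⇒ {{{}}}PPPP ⇒ {{{}}}PPP ⇒ {{{}}}PP ⇒ {{{}}}P ⇒ {{{}}}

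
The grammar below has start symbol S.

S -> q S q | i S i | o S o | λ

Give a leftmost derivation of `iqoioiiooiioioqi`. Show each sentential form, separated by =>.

S => iSi   [S -> i S i]
iSi => iqSqi   [S -> q S q]
iqSqi => iqoSoqi   [S -> o S o]
iqoSoqi => iqoiSioqi   [S -> i S i]
iqoiSioqi => iqoioSoioqi   [S -> o S o]
iqoioSoioqi => iqoioiSioioqi   [S -> i S i]
iqoioiSioioqi => iqoioiiSiioioqi   [S -> i S i]
iqoioiiSiioioqi => iqoioiioSoiioioqi   [S -> o S o]
iqoioiioSoiioioqi => iqoioiiooiioioqi   [S -> λ]

S => iSi => iqSqi => iqoSoqi => iqoiSioqi => iqoioSoioqi => iqoioiSioioqi => iqoioiiSiioioqi => iqoioiioSoiioioqi => iqoioiiooiioioqi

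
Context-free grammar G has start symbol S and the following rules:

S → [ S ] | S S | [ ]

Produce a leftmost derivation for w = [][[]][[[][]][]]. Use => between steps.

S => SS => []S => []SS => [][S]S => [][[]]S => [][[]][S] => [][[]][SS] => [][[]][[S]S] => [][[]][[SS]S] => [][[]][[[]S]S] => [][[]][[[][]]S] => [][[]][[[][]][]]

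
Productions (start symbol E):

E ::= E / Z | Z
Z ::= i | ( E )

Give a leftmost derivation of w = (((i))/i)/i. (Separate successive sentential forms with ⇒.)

E ⇒ E/Z   [E ::= E / Z]
E/Z ⇒ Z/Z   [E ::= Z]
Z/Z ⇒ (E)/Z   [Z ::= ( E )]
(E)/Z ⇒ (E/Z)/Z   [E ::= E / Z]
(E/Z)/Z ⇒ (Z/Z)/Z   [E ::= Z]
(Z/Z)/Z ⇒ ((E)/Z)/Z   [Z ::= ( E )]
((E)/Z)/Z ⇒ ((Z)/Z)/Z   [E ::= Z]
((Z)/Z)/Z ⇒ (((E))/Z)/Z   [Z ::= ( E )]
(((E))/Z)/Z ⇒ (((Z))/Z)/Z   [E ::= Z]
(((Z))/Z)/Z ⇒ (((i))/Z)/Z   [Z ::= i]
(((i))/Z)/Z ⇒ (((i))/i)/Z   [Z ::= i]
(((i))/i)/Z ⇒ (((i))/i)/i   [Z ::= i]

E ⇒ E/Z ⇒ Z/Z ⇒ (E)/Z ⇒ (E/Z)/Z ⇒ (Z/Z)/Z ⇒ ((E)/Z)/Z ⇒ ((Z)/Z)/Z ⇒ (((E))/Z)/Z ⇒ (((Z))/Z)/Z ⇒ (((i))/Z)/Z ⇒ (((i))/i)/Z ⇒ (((i))/i)/i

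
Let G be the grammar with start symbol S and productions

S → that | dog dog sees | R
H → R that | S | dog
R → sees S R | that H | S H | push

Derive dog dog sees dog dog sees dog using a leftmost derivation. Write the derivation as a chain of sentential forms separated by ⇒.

S ⇒ R ⇒ S H ⇒ dog dog sees H ⇒ dog dog sees S ⇒ dog dog sees R ⇒ dog dog sees S H ⇒ dog dog sees dog dog sees H ⇒ dog dog sees dog dog sees dog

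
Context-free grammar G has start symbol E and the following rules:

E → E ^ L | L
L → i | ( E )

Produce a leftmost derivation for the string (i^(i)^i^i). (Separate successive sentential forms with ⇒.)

E ⇒ L   [E → L]
L ⇒ (E)   [L → ( E )]
(E) ⇒ (E^L)   [E → E ^ L]
(E^L) ⇒ (E^L^L)   [E → E ^ L]
(E^L^L) ⇒ (E^L^L^L)   [E → E ^ L]
(E^L^L^L) ⇒ (L^L^L^L)   [E → L]
(L^L^L^L) ⇒ (i^L^L^L)   [L → i]
(i^L^L^L) ⇒ (i^(E)^L^L)   [L → ( E )]
(i^(E)^L^L) ⇒ (i^(L)^L^L)   [E → L]
(i^(L)^L^L) ⇒ (i^(i)^L^L)   [L → i]
(i^(i)^L^L) ⇒ (i^(i)^i^L)   [L → i]
(i^(i)^i^L) ⇒ (i^(i)^i^i)   [L → i]

E ⇒ L ⇒ (E) ⇒ (E^L) ⇒ (E^L^L) ⇒ (E^L^L^L) ⇒ (L^L^L^L) ⇒ (i^L^L^L) ⇒ (i^(E)^L^L) ⇒ (i^(L)^L^L) ⇒ (i^(i)^L^L) ⇒ (i^(i)^i^L) ⇒ (i^(i)^i^i)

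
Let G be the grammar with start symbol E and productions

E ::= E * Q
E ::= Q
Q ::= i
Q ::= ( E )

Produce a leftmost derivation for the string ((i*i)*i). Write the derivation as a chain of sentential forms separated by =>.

E => Q   [E ::= Q]
Q => (E)   [Q ::= ( E )]
(E) => (E*Q)   [E ::= E * Q]
(E*Q) => (Q*Q)   [E ::= Q]
(Q*Q) => ((E)*Q)   [Q ::= ( E )]
((E)*Q) => ((E*Q)*Q)   [E ::= E * Q]
((E*Q)*Q) => ((Q*Q)*Q)   [E ::= Q]
((Q*Q)*Q) => ((i*Q)*Q)   [Q ::= i]
((i*Q)*Q) => ((i*i)*Q)   [Q ::= i]
((i*i)*Q) => ((i*i)*i)   [Q ::= i]

E => Q => (E) => (E*Q) => (Q*Q) => ((E)*Q) => ((E*Q)*Q) => ((Q*Q)*Q) => ((i*Q)*Q) => ((i*i)*Q) => ((i*i)*i)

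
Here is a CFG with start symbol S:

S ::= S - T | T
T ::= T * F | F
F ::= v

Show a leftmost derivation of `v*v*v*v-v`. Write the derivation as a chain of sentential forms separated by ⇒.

S ⇒ S-T   [S ::= S - T]
S-T ⇒ T-T   [S ::= T]
T-T ⇒ T*F-T   [T ::= T * F]
T*F-T ⇒ T*F*F-T   [T ::= T * F]
T*F*F-T ⇒ T*F*F*F-T   [T ::= T * F]
T*F*F*F-T ⇒ F*F*F*F-T   [T ::= F]
F*F*F*F-T ⇒ v*F*F*F-T   [F ::= v]
v*F*F*F-T ⇒ v*v*F*F-T   [F ::= v]
v*v*F*F-T ⇒ v*v*v*F-T   [F ::= v]
v*v*v*F-T ⇒ v*v*v*v-T   [F ::= v]
v*v*v*v-T ⇒ v*v*v*v-F   [T ::= F]
v*v*v*v-F ⇒ v*v*v*v-v   [F ::= v]

S ⇒ S-T ⇒ T-T ⇒ T*F-T ⇒ T*F*F-T ⇒ T*F*F*F-T ⇒ F*F*F*F-T ⇒ v*F*F*F-T ⇒ v*v*F*F-T ⇒ v*v*v*F-T ⇒ v*v*v*v-T ⇒ v*v*v*v-F ⇒ v*v*v*v-v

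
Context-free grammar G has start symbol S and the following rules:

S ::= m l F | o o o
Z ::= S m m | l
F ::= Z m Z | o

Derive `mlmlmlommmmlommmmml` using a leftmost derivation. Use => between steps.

S => mlF => mlZmZ => mlSmmmZ => mlmlFmmmZ => mlmlZmZmmmZ => mlmlSmmmZmmmZ => mlmlmlFmmmZmmmZ => mlmlmlommmZmmmZ => mlmlmlommmSmmmmmZ => mlmlmlommmmlFmmmmmZ => mlmlmlommmmlommmmmZ => mlmlmlommmmlommmmml

S => mlF   [S ::= m l F]
mlF => mlZmZ   [F ::= Z m Z]
mlZmZ => mlSmmmZ   [Z ::= S m m]
mlSmmmZ => mlmlFmmmZ   [S ::= m l F]
mlmlFmmmZ => mlmlZmZmmmZ   [F ::= Z m Z]
mlmlZmZmmmZ => mlmlSmmmZmmmZ   [Z ::= S m m]
mlmlSmmmZmmmZ => mlmlmlFmmmZmmmZ   [S ::= m l F]
mlmlmlFmmmZmmmZ => mlmlmlommmZmmmZ   [F ::= o]
mlmlmlommmZmmmZ => mlmlmlommmSmmmmmZ   [Z ::= S m m]
mlmlmlommmSmmmmmZ => mlmlmlommmmlFmmmmmZ   [S ::= m l F]
mlmlmlommmmlFmmmmmZ => mlmlmlommmmlommmmmZ   [F ::= o]
mlmlmlommmmlommmmmZ => mlmlmlommmmlommmmml   [Z ::= l]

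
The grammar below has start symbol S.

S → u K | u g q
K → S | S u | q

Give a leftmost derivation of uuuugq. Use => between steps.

S => uK => uS => uuK => uuS => uuuK => uuuS => uuuugq

S => uK   [S → u K]
uK => uS   [K → S]
uS => uuK   [S → u K]
uuK => uuS   [K → S]
uuS => uuuK   [S → u K]
uuuK => uuuS   [K → S]
uuuS => uuuugq   [S → u g q]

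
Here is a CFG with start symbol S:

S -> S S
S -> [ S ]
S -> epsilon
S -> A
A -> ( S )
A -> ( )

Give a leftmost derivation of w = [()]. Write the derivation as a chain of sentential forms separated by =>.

S => [S] => [A] => [()]

S => [S]   [S -> [ S ]]
[S] => [A]   [S -> A]
[A] => [()]   [A -> ( )]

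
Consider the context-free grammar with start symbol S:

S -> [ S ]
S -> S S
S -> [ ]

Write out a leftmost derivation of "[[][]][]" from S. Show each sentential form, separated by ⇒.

S ⇒ SS ⇒ [S]S ⇒ [SS]S ⇒ [[]S]S ⇒ [[][]]S ⇒ [[][]][]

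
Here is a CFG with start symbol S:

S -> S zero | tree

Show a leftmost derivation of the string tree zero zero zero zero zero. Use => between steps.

S => S zero => S zero zero => S zero zero zero => S zero zero zero zero => S zero zero zero zero zero => tree zero zero zero zero zero

S => S zero   [S -> S zero]
S zero => S zero zero   [S -> S zero]
S zero zero => S zero zero zero   [S -> S zero]
S zero zero zero => S zero zero zero zero   [S -> S zero]
S zero zero zero zero => S zero zero zero zero zero   [S -> S zero]
S zero zero zero zero zero => tree zero zero zero zero zero   [S -> tree]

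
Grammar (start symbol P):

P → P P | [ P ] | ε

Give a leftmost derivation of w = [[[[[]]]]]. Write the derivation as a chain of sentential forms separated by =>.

P=>PP=>PPP=>[P]PP=>[[P]]PP=>[[[P]]]PP=>[[[[P]]]]PP=>[[[[[P]]]]]PP=>[[[[[]]]]]PP=>[[[[[]]]]]P=>[[[[[]]]]]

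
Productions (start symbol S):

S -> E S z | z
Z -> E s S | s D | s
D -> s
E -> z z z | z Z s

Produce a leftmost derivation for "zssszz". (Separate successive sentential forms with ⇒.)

S ⇒ ESz ⇒ zZsSz ⇒ zsDsSz ⇒ zsssSz ⇒ zssszz

S ⇒ ESz   [S -> E S z]
ESz ⇒ zZsSz   [E -> z Z s]
zZsSz ⇒ zsDsSz   [Z -> s D]
zsDsSz ⇒ zsssSz   [D -> s]
zsssSz ⇒ zssszz   [S -> z]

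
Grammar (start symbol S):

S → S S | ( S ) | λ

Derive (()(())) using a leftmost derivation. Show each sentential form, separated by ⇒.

S⇒(S)⇒(SS)⇒((S)S)⇒(()S)⇒(()(S))⇒(()((S)))⇒(()(()))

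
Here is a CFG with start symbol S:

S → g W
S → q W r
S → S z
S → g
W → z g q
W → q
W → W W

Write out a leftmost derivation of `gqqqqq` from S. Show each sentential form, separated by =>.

S => gW   [S → g W]
gW => gWW   [W → W W]
gWW => gWWW   [W → W W]
gWWW => gqWW   [W → q]
gqWW => gqWWW   [W → W W]
gqWWW => gqWWWW   [W → W W]
gqWWWW => gqqWWW   [W → q]
gqqWWW => gqqqWW   [W → q]
gqqqWW => gqqqqW   [W → q]
gqqqqW => gqqqqq   [W → q]

S => gW => gWW => gWWW => gqWW => gqWWW => gqWWWW => gqqWWW => gqqqWW => gqqqqW => gqqqqq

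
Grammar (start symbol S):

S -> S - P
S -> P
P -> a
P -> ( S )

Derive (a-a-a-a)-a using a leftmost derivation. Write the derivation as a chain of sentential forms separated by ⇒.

S ⇒ S-P   [S -> S - P]
S-P ⇒ P-P   [S -> P]
P-P ⇒ (S)-P   [P -> ( S )]
(S)-P ⇒ (S-P)-P   [S -> S - P]
(S-P)-P ⇒ (S-P-P)-P   [S -> S - P]
(S-P-P)-P ⇒ (S-P-P-P)-P   [S -> S - P]
(S-P-P-P)-P ⇒ (P-P-P-P)-P   [S -> P]
(P-P-P-P)-P ⇒ (a-P-P-P)-P   [P -> a]
(a-P-P-P)-P ⇒ (a-a-P-P)-P   [P -> a]
(a-a-P-P)-P ⇒ (a-a-a-P)-P   [P -> a]
(a-a-a-P)-P ⇒ (a-a-a-a)-P   [P -> a]
(a-a-a-a)-P ⇒ (a-a-a-a)-a   [P -> a]

S ⇒ S-P ⇒ P-P ⇒ (S)-P ⇒ (S-P)-P ⇒ (S-P-P)-P ⇒ (S-P-P-P)-P ⇒ (P-P-P-P)-P ⇒ (a-P-P-P)-P ⇒ (a-a-P-P)-P ⇒ (a-a-a-P)-P ⇒ (a-a-a-a)-P ⇒ (a-a-a-a)-a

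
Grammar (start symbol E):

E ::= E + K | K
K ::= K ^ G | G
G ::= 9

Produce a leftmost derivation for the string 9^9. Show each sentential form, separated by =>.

E => K   [E ::= K]
K => K^G   [K ::= K ^ G]
K^G => G^G   [K ::= G]
G^G => 9^G   [G ::= 9]
9^G => 9^9   [G ::= 9]

E=>K=>K^G=>G^G=>9^G=>9^9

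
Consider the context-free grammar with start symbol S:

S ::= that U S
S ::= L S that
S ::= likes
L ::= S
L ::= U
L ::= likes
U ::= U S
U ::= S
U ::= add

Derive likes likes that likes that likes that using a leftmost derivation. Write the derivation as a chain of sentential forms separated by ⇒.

S ⇒ L S that   [S ::= L S that]
L S that ⇒ S S that   [L ::= S]
S S that ⇒ L S that S that   [S ::= L S that]
L S that S that ⇒ S S that S that   [L ::= S]
S S that S that ⇒ L S that S that S that   [S ::= L S that]
L S that S that S that ⇒ likes S that S that S that   [L ::= likes]
likes S that S that S that ⇒ likes likes that S that S that   [S ::= likes]
likes likes that S that S that ⇒ likes likes that likes that S that   [S ::= likes]
likes likes that likes that S that ⇒ likes likes that likes that likes that   [S ::= likes]

S ⇒ L S that ⇒ S S that ⇒ L S that S that ⇒ S S that S that ⇒ L S that S that S that ⇒ likes S that S that S that ⇒ likes likes that S that S that ⇒ likes likes that likes that S that ⇒ likes likes that likes that likes that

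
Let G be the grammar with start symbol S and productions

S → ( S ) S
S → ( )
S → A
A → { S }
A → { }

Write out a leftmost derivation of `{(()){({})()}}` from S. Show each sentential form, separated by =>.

S => A => {S} => {(S)S} => {(())S} => {(())A} => {(()){S}} => {(()){(S)S}} => {(()){(A)S}} => {(()){({})S}} => {(()){({})()}}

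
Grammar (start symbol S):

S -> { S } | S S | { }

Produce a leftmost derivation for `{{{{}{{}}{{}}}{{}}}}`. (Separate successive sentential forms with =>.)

S => {S} => {{S}} => {{SS}} => {{{S}S}} => {{{SS}S}} => {{{SSS}S}} => {{{{}SS}S}} => {{{{}{S}S}S}} => {{{{}{{}}S}S}} => {{{{}{{}}{S}}S}} => {{{{}{{}}{{}}}S}} => {{{{}{{}}{{}}}{S}}} => {{{{}{{}}{{}}}{{}}}}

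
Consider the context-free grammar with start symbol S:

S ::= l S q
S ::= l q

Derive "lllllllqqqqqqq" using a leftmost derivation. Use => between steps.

S => lSq => llSqq => lllSqqq => llllSqqqq => lllllSqqqqq => llllllSqqqqqq => lllllllqqqqqqq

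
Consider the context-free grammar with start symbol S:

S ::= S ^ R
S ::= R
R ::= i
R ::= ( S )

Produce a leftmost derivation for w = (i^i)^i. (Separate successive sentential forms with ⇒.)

S⇒S^R⇒R^R⇒(S)^R⇒(S^R)^R⇒(R^R)^R⇒(i^R)^R⇒(i^i)^R⇒(i^i)^i

S ⇒ S^R   [S ::= S ^ R]
S^R ⇒ R^R   [S ::= R]
R^R ⇒ (S)^R   [R ::= ( S )]
(S)^R ⇒ (S^R)^R   [S ::= S ^ R]
(S^R)^R ⇒ (R^R)^R   [S ::= R]
(R^R)^R ⇒ (i^R)^R   [R ::= i]
(i^R)^R ⇒ (i^i)^R   [R ::= i]
(i^i)^R ⇒ (i^i)^i   [R ::= i]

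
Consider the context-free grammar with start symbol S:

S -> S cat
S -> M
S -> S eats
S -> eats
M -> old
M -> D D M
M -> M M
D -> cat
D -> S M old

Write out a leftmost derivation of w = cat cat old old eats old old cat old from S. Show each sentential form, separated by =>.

S => M => D D M => S M old D M => S eats M old D M => M eats M old D M => M M eats M old D M => D D M M eats M old D M => cat D M M eats M old D M => cat cat M M eats M old D M => cat cat old M eats M old D M => cat cat old old eats M old D M => cat cat old old eats old old D M => cat cat old old eats old old cat M => cat cat old old eats old old cat old

S => M   [S -> M]
M => D D M   [M -> D D M]
D D M => S M old D M   [D -> S M old]
S M old D M => S eats M old D M   [S -> S eats]
S eats M old D M => M eats M old D M   [S -> M]
M eats M old D M => M M eats M old D M   [M -> M M]
M M eats M old D M => D D M M eats M old D M   [M -> D D M]
D D M M eats M old D M => cat D M M eats M old D M   [D -> cat]
cat D M M eats M old D M => cat cat M M eats M old D M   [D -> cat]
cat cat M M eats M old D M => cat cat old M eats M old D M   [M -> old]
cat cat old M eats M old D M => cat cat old old eats M old D M   [M -> old]
cat cat old old eats M old D M => cat cat old old eats old old D M   [M -> old]
cat cat old old eats old old D M => cat cat old old eats old old cat M   [D -> cat]
cat cat old old eats old old cat M => cat cat old old eats old old cat old   [M -> old]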